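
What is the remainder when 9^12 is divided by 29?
By repeated squaring mod 29: 9^{1}≡9, 9^{2}≡23, 9^{4}≡7, 9^{8}≡20. Then 9^{12} = 9^{8+4} ≡ 20 × 7 ≡ 24 mod 29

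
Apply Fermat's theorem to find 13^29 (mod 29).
By Fermat: 13^{28} ≡ 1 (mod 29). So 13^{29} = 13^{28} · 13^{1} ≡ 13^{1} ≡ 13 (mod 29)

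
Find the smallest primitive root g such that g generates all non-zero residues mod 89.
g = 3. Powers: [3, 9, 27, 81, 65, 17, 51, 64, 14, 42, ...] generates all 88 non-zero residues.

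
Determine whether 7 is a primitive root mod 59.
7^{29} ≡ 1 (mod 59) and 29 < 58, so ord_59(7) = 29 ≠ 58 and 7 is not a primitive root.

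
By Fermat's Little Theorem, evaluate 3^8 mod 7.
By Fermat: 3^{6} ≡ 1 mod 7. So 3^{8} = 3^{6} · 3^{2} ≡ 3^{2} ≡ 2 mod 7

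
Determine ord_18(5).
Powers of 5 mod 18: 5^1≡5, 5^2≡7, 5^3≡17, 5^4≡13, 5^5≡11, 5^6≡1. Order = 6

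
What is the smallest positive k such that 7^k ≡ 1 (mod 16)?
Powers of 7 mod 16: 7^1≡7, 7^2≡1. Order = 2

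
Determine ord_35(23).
Powers of 23 mod 35: 23^1≡23, 23^2≡4, 23^3≡22, 23^4≡16, 23^5≡18, 23^6≡29, 23^7≡2, 23^8≡11, 23^9≡8, 23^10≡9, 23^11≡32, 23^12≡1. ord_35(23) = 12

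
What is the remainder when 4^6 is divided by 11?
By repeated squaring (mod 11): 4^{1}≡4, 4^{2}≡5, 4^{4}≡3. Then 4^{6} = 4^{4+2} ≡ 3 × 5 ≡ 4 (mod 11)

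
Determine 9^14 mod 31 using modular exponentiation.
By repeated squaring (mod 31): 9^{1}≡9, 9^{2}≡19, 9^{4}≡20, 9^{8}≡28. Then 9^{14} = 9^{8+4+2} ≡ 28 × 20 × 19 ≡ 7 (mod 31)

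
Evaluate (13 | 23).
(13/23) = 13^{11} mod 23 = 1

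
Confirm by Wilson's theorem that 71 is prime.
(70)! mod 71 = 70. Since this equals -1 (mod 71), Wilson confirms 71 is prime.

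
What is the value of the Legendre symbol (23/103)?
(23/103) = 23^{51} mod 103 = 1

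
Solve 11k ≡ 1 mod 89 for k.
Since 89 is prime, by Fermat 11^(-1) ≡ 11^{87} ≡ 81 mod 89. Verify: 11 × 81 = 891 ≡ 1 mod 89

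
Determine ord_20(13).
Powers of 13 mod 20: 13^1≡13, 13^2≡9, 13^3≡17, 13^4≡1. So the order of 13 is 4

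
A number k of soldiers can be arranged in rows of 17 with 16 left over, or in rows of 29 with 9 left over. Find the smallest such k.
M = 17 × 29 = 493. M₁ = 29, y₁ ≡ 10 (mod 17). M₂ = 17, y₂ ≡ 12 (mod 29). k = 16×29×10 + 9×17×12 ≡ 67 (mod 493)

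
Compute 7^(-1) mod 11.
Since 11 is prime, by Fermat 7^(-1) ≡ 7^{9} ≡ 8 mod 11. Verify: 7 × 8 = 56 ≡ 1 mod 11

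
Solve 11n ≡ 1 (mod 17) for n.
Since 17 is prime, by Fermat 11^(-1) ≡ 11^{15} ≡ 14 (mod 17). Verify: 11 × 14 = 154 ≡ 1 (mod 17)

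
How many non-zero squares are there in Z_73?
Exactly half the non-zero residues mod a prime are QRs: (73-1)/2 = 36.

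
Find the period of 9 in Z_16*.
Powers of 9 mod 16: 9^1≡9, 9^2≡1. So the order of 9 is 2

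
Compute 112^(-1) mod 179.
Since 179 is prime, by Fermat 112^(-1) ≡ 112^{177} ≡ 8 mod 179. Verify: 112 × 8 = 896 ≡ 1 mod 179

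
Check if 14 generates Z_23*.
ord_23(14) divides 22. For each prime q|22: 14^{11}≡22, 14^{2}≡12, none ≡ 1. So 14 has order 22 and is a primitive root mod 23.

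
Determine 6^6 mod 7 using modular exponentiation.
Using Fermat: 6^{6} ≡ 1 mod 7. 6 ≡ 0 mod 6. So 6^{6} ≡ 6^{0} ≡ 1 mod 7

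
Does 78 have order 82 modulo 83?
78^{41} ≡ 1 mod 83 and 41 < 82, so ord_83(78) = 41 ≠ 82 and 78 is not a primitive root.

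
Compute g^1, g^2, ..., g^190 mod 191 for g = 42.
42^1, 42^2, ..., 42^{190} mod 191: [42, 45, 171, 115, 55, 18, 183, 46, 22, 160, 35, 133, 47, 64, 14, 15, 57, 102, 82, 6, 61, 79, 71, 117, 139, 108, 143, 85, 132, 5, 19, 34, 91, 2, 84, 90, 151, 39, 110, 36, 175, 92, 44, 129, 70, 75, 94, 128, 28, 30, 114, 13, 164, 12, 122, 158, 142, 43, 87, 25, 95, 170, 73, 10, 38, 68, 182, 4, 168, 180, 111, 78, 29, 72, 159, 184, 88, 67, 140, 150, 188, 65, 56, 60, 37, 26, 137, 24, 53, 125, 93, 86, 174, 50, 190, 149, 146, 20, 76, 136, 173, 8, 145, 169, 31, 156, 58, 144, 127, 177, 176, 134, 89, 109, 185, 130, 112, 120, 74, 52, 83, 48, 106, 59, 186, 172, 157, 100, 189, 107, 101, 40, 152, 81, 155, 16, 99, 147, 62, 121, 116, 97, 63, 163, 161, 77, 178, 27, 179, 69, 33, 49, 148, 104, 166, 96, 21, 118, 181, 153, 123, 9, 187, 23, 11, 80, 113, 162, 119, 32, 7, 103, 124, 51, 41, 3, 126, 135, 131, 154, 165, 54, 167, 138, 66, 98, 105, 17, 141, 1]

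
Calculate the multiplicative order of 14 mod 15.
Powers of 14 mod 15: 14^1≡14, 14^2≡1. Order = 2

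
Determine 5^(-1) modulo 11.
Since 11 is prime, by Fermat 5^(-1) ≡ 5^{9} ≡ 9 (mod 11). Verify: 5 × 9 = 45 ≡ 1 (mod 11)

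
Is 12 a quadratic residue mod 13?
By Euler's criterion: 12^{6} ≡ 1 (mod 13). Since this equals 1, 12 is a QR.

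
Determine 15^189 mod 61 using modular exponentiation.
Using Fermat: 15^{60} ≡ 1 (mod 61). 189 ≡ 9 (mod 60). So 15^{189} ≡ 15^{9} ≡ 9 (mod 61)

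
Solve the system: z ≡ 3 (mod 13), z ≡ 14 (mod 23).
M = 13 × 23 = 299. M₁ = 23, y₁ ≡ 4 (mod 13). M₂ = 13, y₂ ≡ 16 (mod 23). z = 3×23×4 + 14×13×16 ≡ 198 (mod 299)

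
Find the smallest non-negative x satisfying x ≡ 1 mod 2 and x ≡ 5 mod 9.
M = 2 × 9 = 18. M₁ = 9, y₁ ≡ 1 mod 2. M₂ = 2, y₂ ≡ 5 mod 9. x = 1×9×1 + 5×2×5 ≡ 5 mod 18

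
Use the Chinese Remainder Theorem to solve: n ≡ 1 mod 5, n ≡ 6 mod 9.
M = 5 × 9 = 45. M₁ = 9, y₁ ≡ 4 mod 5. M₂ = 5, y₂ ≡ 2 mod 9. n = 1×9×4 + 6×5×2 ≡ 6 mod 45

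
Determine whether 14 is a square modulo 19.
By Euler's criterion: 14^{9} ≡ 18 (mod 19). Since this equals -1 (≡ 18), 14 is not a QR.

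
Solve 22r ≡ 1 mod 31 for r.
Since 31 is prime, by Fermat 22^(-1) ≡ 22^{29} ≡ 24 mod 31. Verify: 22 × 24 = 528 ≡ 1 mod 31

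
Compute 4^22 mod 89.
By repeated squaring mod 89: 4^{1}≡4, 4^{2}≡16, 4^{4}≡78, 4^{8}≡32, 4^{16}≡45. Then 4^{22} = 4^{16+4+2} ≡ 45 × 78 × 16 ≡ 1 mod 89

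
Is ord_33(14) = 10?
Powers of 14 mod 33: 14^1≡14, 14^2≡31, 14^3≡5, 14^4≡4, 14^5≡23, 14^6≡25, 14^7≡20, 14^8≡16, 14^9≡26, 14^10≡1. First k with 14^k≡1 is k=10. Yes, ord_33(14) = 10.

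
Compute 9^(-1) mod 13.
Since 13 is prime, by Fermat 9^(-1) ≡ 9^{11} ≡ 3 mod 13. Verify: 9 × 3 = 27 ≡ 1 mod 13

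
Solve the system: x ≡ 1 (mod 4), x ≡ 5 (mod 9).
M = 4 × 9 = 36. M₁ = 9, y₁ ≡ 1 (mod 4). M₂ = 4, y₂ ≡ 7 (mod 9). x = 1×9×1 + 5×4×7 ≡ 5 (mod 36)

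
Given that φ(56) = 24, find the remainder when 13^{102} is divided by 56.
By Euler: 13^{24} ≡ 1 mod 56 since gcd(13, 56) = 1. 102 = 4×24 + 6. So 13^{102} ≡ 13^{6} ≡ 1 mod 56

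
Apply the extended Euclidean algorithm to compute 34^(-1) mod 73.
Extended GCD: 34(-15) + 73(7) = 1. So 34^(-1) ≡ -15 ≡ 58 mod 73. Verify: 34 × 58 = 1972 ≡ 1 mod 73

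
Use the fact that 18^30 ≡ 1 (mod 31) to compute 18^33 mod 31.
By Fermat: 18^{30} ≡ 1 (mod 31). So 18^{33} = 18^{30} · 18^{3} ≡ 18^{3} ≡ 4 (mod 31)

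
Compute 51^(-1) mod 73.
Since 73 is prime, by Fermat 51^(-1) ≡ 51^{71} ≡ 63 mod 73. Verify: 51 × 63 = 3213 ≡ 1 mod 73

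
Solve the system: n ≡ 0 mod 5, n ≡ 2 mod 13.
M = 5 × 13 = 65. M₁ = 13, y₁ ≡ 2 mod 5. M₂ = 5, y₂ ≡ 8 mod 13. n = 0×13×2 + 2×5×8 ≡ 15 mod 65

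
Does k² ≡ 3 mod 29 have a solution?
By Euler's criterion: 3^{14} ≡ 28 mod 29. Since this equals -1 (≡ 28), 3 is not a QR.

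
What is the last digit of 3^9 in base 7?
Using Fermat: 3^{6} ≡ 1 (mod 7). 9 ≡ 3 (mod 6). So 3^{9} ≡ 3^{3} ≡ 6 (mod 7)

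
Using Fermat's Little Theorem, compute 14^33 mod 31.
By Fermat: 14^{30} ≡ 1 mod 31. So 14^{33} = 14^{30} · 14^{3} ≡ 14^{3} ≡ 16 mod 31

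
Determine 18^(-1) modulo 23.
Since 23 is prime, by Fermat 18^(-1) ≡ 18^{21} ≡ 9 (mod 23). Verify: 18 × 9 = 162 ≡ 1 (mod 23)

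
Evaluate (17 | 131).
(17/131) = 17^{65} mod 131 = -1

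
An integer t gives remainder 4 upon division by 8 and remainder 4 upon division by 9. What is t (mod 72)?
M = 8 × 9 = 72. M₁ = 9, y₁ ≡ 1 (mod 8). M₂ = 8, y₂ ≡ 8 (mod 9). t = 4×9×1 + 4×8×8 ≡ 4 (mod 72)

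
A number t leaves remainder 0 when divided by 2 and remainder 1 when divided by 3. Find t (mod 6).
M = 2 × 3 = 6. M₁ = 3, y₁ ≡ 1 (mod 2). M₂ = 2, y₂ ≡ 2 (mod 3). t = 0×3×1 + 1×2×2 ≡ 4 (mod 6)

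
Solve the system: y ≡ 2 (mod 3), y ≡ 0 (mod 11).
M = 3 × 11 = 33. M₁ = 11, y₁ ≡ 2 (mod 3). M₂ = 3, y₂ ≡ 4 (mod 11). y = 2×11×2 + 0×3×4 ≡ 11 (mod 33)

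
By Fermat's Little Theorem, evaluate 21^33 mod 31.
By Fermat: 21^{30} ≡ 1 (mod 31). So 21^{33} = 21^{30} · 21^{3} ≡ 21^{3} ≡ 23 (mod 31)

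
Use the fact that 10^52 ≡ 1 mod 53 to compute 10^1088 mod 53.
By Fermat: 10^{52} ≡ 1 mod 53. 1088 ≡ 48 mod 52. So 10^{1088} ≡ 10^{48} ≡ 28 mod 53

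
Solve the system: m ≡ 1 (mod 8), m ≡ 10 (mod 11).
M = 8 × 11 = 88. M₁ = 11, y₁ ≡ 3 (mod 8). M₂ = 8, y₂ ≡ 7 (mod 11). m = 1×11×3 + 10×8×7 ≡ 65 (mod 88)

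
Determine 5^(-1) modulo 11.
Since 11 is prime, by Fermat 5^(-1) ≡ 5^{9} ≡ 9 (mod 11). Verify: 5 × 9 = 45 ≡ 1 (mod 11)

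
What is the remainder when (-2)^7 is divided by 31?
By repeated squaring mod 31: (-2)^{1}≡29, (-2)^{2}≡4, (-2)^{4}≡16. Then (-2)^{7} = (-2)^{4+2+1} ≡ 16 × 4 × 29 ≡ 27 mod 31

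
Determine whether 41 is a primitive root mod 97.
ord_97(41) divides 96. For each prime q|96: 41^{48}≡96, 41^{32}≡35, none ≡ 1. So 41 has order 96 and is a primitive root mod 97.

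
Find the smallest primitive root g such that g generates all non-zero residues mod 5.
g = 2. For each prime q|4: 2^{2}≡4, none ≡ 1, so ord_5(2) = 4 and 2 is a primitive root.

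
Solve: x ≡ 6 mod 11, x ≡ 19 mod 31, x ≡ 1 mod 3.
M = 11 × 31 × 3 = 1023. M₁ = 93, y₁ ≡ 9 mod 11. M₂ = 33, y₂ ≡ 16 mod 31. M₃ = 341, y₃ ≡ 2 mod 3. x = 6×93×9 + 19×33×16 + 1×341×2 ≡ 391 mod 1023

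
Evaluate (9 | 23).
(9/23) = 9^{11} mod 23 = 1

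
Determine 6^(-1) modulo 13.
Since 13 is prime, by Fermat 6^(-1) ≡ 6^{11} ≡ 11 mod 13. Verify: 6 × 11 = 66 ≡ 1 mod 13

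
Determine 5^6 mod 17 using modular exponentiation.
By repeated squaring (mod 17): 5^{1}≡5, 5^{2}≡8, 5^{4}≡13. Then 5^{6} = 5^{4+2} ≡ 13 × 8 ≡ 2 (mod 17)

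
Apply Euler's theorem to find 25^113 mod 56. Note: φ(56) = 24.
By Euler: 25^{24} ≡ 1 mod 56 since gcd(25, 56) = 1. 113 = 4×24 + 17. So 25^{113} ≡ 25^{17} ≡ 9 mod 56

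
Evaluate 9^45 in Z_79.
By repeated squaring (mod 79): 9^{1}≡9, 9^{2}≡2, 9^{4}≡4, 9^{8}≡16, 9^{16}≡19, 9^{32}≡45. Then 9^{45} = 9^{32+8+4+1} ≡ 45 × 16 × 4 × 9 ≡ 8 (mod 79)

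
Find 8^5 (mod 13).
By repeated squaring (mod 13): 8^{1}≡8, 8^{2}≡12, 8^{4}≡1. Then 8^{5} = 8^{4+1} ≡ 1 × 8 ≡ 8 (mod 13)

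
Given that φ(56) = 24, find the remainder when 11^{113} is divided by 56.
By Euler: 11^{24} ≡ 1 mod 56 since gcd(11, 56) = 1. 113 = 4×24 + 17. So 11^{113} ≡ 11^{17} ≡ 51 mod 56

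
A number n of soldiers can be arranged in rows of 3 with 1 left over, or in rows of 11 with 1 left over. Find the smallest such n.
M = 3 × 11 = 33. M₁ = 11, y₁ ≡ 2 (mod 3). M₂ = 3, y₂ ≡ 4 (mod 11). n = 1×11×2 + 1×3×4 ≡ 1 (mod 33)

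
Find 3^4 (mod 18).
3^{4} = 81 ≡ 9 (mod 18)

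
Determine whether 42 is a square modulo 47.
By Euler's criterion: 42^{23} ≡ 1 (mod 47). Since this equals 1, 42 is a QR.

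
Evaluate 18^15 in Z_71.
By repeated squaring (mod 71): 18^{1}≡18, 18^{2}≡40, 18^{4}≡38, 18^{8}≡24. Then 18^{15} = 18^{8+4+2+1} ≡ 24 × 38 × 40 × 18 ≡ 32 (mod 71)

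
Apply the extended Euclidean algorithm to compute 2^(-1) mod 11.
Extended GCD: 2(-5) + 11(1) = 1. So 2^(-1) ≡ -5 ≡ 6 mod 11. Verify: 2 × 6 = 12 ≡ 1 mod 11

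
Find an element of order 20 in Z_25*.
2 has order 20 mod 25 since 2^{20} ≡ 1 (mod 25) and no smaller power works.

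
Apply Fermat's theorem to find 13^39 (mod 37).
By Fermat: 13^{36} ≡ 1 (mod 37). So 13^{39} = 13^{36} · 13^{3} ≡ 13^{3} ≡ 14 (mod 37)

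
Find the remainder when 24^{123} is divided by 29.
By Fermat: 24^{28} ≡ 1 mod 29. 123 = 4×28 + 11. So 24^{123} ≡ 24^{11} ≡ 16 mod 29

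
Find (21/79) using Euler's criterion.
(21/79) = 21^{39} mod 79 = 1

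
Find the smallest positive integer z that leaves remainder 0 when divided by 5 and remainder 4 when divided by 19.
M = 5 × 19 = 95. M₁ = 19, y₁ ≡ 4 (mod 5). M₂ = 5, y₂ ≡ 4 (mod 19). z = 0×19×4 + 4×5×4 ≡ 80 (mod 95)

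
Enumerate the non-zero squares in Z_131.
Quadratic residues modulo 131: {1, 3, 4, 5, 7, 9, 11, 12, 13, 15, 16, 20, 21, 25, 27, 28, 33, 34, 35, 36, 38, 39, 41, 43, 44, 45, 46, 48, 49, 52, 53, 55, 58, 59, 60, 61, 62, 63, 64, 65, 74, 75, 77, 80, 81, 84, 89, 91, 94, 99, 100, 101, 102, 105, 107, 108, 109, 112, 113, 114, 117, 121, 123, 125, 129}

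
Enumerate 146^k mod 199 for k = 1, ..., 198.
146^1, 146^2, ..., 146^{198} mod 199: [146, 23, 174, 131, 22, 28, 108, 47, 96, 86, 19, 187, 39, 122, 101, 20, 134, 62, 97, 33, 42, 162, 170, 144, 129, 128, 181, 158, 183, 52, 30, 2, 93, 46, 149, 63, 44, 56, 17, 94, 192, 172, 38, 175, 78, 45, 3, 40, 69, 124, 194, 66, 84, 125, 141, 89, 59, 57, 163, 117, 167, 104, 60, 4, 186, 92, 99, 126, 88, 112, 34, 188, 185, 145, 76, 151, 156, 90, 6, 80, 138, 49, 189, 132, 168, 51, 83, 178, 118, 114, 127, 35, 135, 9, 120, 8, 173, 184, 198, 53, 176, 25, 68, 177, 171, 91, 152, 103, 113, 180, 12, 160, 77, 98, 179, 65, 137, 102, 166, 157, 37, 29, 55, 70, 71, 18, 41, 16, 147, 169, 197, 106, 153, 50, 136, 155, 143, 182, 105, 7, 27, 161, 24, 121, 154, 196, 159, 130, 75, 5, 133, 115, 74, 58, 110, 140, 142, 36, 82, 32, 95, 139, 195, 13, 107, 100, 73, 111, 87, 165, 11, 14, 54, 123, 48, 43, 109, 193, 119, 61, 150, 10, 67, 31, 148, 116, 21, 81, 85, 72, 164, 64, 190, 79, 191, 26, 15, 1]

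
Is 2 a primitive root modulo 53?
ord_53(2) divides 52. For each prime q|52: 2^{26}≡52, 2^{4}≡16, none ≡ 1. So 2 has order 52 and is a primitive root mod 53.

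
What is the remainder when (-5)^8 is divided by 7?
Using Fermat: (-5)^{6} ≡ 1 (mod 7). 8 ≡ 2 (mod 6). So (-5)^{8} ≡ (-5)^{2} ≡ 4 (mod 7)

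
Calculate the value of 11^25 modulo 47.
By repeated squaring (mod 47): 11^{1}≡11, 11^{2}≡27, 11^{4}≡24, 11^{8}≡12, 11^{16}≡3. Then 11^{25} = 11^{16+8+1} ≡ 3 × 12 × 11 ≡ 20 (mod 47)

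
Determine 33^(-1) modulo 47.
Since 47 is prime, by Fermat 33^(-1) ≡ 33^{45} ≡ 10 (mod 47). Verify: 33 × 10 = 330 ≡ 1 (mod 47)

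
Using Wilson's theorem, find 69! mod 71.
(70)! = (69)! × (70) ≡ -1 mod 71. So (69)! ≡ -1 × (70)^(-1) ≡ (-1)×(-1) = 1 mod 71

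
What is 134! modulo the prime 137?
(136)! = (134)! × (135) × (136) ≡ -1 mod 137. So (134)! ≡ -1 × [(136)(135)]^(-1) ≡ 68 mod 137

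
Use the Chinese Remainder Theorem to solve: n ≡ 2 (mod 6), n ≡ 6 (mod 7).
M = 6 × 7 = 42. M₁ = 7, y₁ ≡ 1 (mod 6). M₂ = 6, y₂ ≡ 6 (mod 7). n = 2×7×1 + 6×6×6 ≡ 20 (mod 42)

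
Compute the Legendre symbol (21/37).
(21/37) = 21^{18} mod 37 = 1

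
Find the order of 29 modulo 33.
Powers of 29 mod 33: 29^1≡29, 29^2≡16, 29^3≡2, 29^4≡25, 29^5≡32, 29^6≡4, 29^7≡17, 29^8≡31, 29^9≡8, 29^10≡1. ord_33(29) = 10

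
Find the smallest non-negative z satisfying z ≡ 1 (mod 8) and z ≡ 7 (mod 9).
M = 8 × 9 = 72. M₁ = 9, y₁ ≡ 1 (mod 8). M₂ = 8, y₂ ≡ 8 (mod 9). z = 1×9×1 + 7×8×8 ≡ 25 (mod 72)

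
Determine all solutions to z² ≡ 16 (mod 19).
The square roots of 16 mod 19 are 4 and 15. Verify: 4² = 16 ≡ 16 (mod 19)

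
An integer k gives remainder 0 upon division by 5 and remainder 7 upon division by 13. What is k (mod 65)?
M = 5 × 13 = 65. M₁ = 13, y₁ ≡ 2 (mod 5). M₂ = 5, y₂ ≡ 8 (mod 13). k = 0×13×2 + 7×5×8 ≡ 20 (mod 65)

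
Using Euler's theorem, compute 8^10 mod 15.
By Euler: 8^{8} ≡ 1 mod 15 since gcd(8, 15) = 1. 10 = 1×8 + 2. So 8^{10} ≡ 8^{2} ≡ 4 mod 15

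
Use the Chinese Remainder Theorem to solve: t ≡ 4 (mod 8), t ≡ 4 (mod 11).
M = 8 × 11 = 88. M₁ = 11, y₁ ≡ 3 (mod 8). M₂ = 8, y₂ ≡ 7 (mod 11). t = 4×11×3 + 4×8×7 ≡ 4 (mod 88)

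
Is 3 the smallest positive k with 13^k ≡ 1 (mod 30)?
Powers of 13 mod 30: 13^1≡13, 13^2≡19, 13^3≡7, 13^4≡1. 13^3≡7≢1, so ord ≠ 3. No, the actual order is 4.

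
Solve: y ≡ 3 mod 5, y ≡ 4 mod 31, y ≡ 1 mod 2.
M = 5 × 31 × 2 = 310. M₁ = 62, y₁ ≡ 3 mod 5. M₂ = 10, y₂ ≡ 28 mod 31. M₃ = 155, y₃ ≡ 1 mod 2. y = 3×62×3 + 4×10×28 + 1×155×1 ≡ 283 mod 310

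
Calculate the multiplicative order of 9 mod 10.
Powers of 9 mod 10: 9^1≡9, 9^2≡1. So the order of 9 is 2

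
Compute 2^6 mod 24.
By repeated squaring (mod 24): 2^{1}≡2, 2^{2}≡4, 2^{4}≡16. Then 2^{6} = 2^{4+2} ≡ 16 × 4 ≡ 16 (mod 24)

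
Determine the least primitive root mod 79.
g = 3. Powers: [3, 9, 27, 2, 6, 18, ...] generates all 78 non-zero residues.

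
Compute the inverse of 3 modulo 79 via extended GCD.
Extended GCD: 3(-26) + 79(1) = 1. So 3^(-1) ≡ -26 ≡ 53 mod 79. Verify: 3 × 53 = 159 ≡ 1 mod 79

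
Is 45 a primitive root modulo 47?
ord_47(45) divides 46. For each prime q|46: 45^{23}≡46, 45^{2}≡4, none ≡ 1. So 45 has order 46 and is a primitive root mod 47.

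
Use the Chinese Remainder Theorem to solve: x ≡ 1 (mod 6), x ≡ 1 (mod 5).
M = 6 × 5 = 30. M₁ = 5, y₁ ≡ 5 (mod 6). M₂ = 6, y₂ ≡ 1 (mod 5). x = 1×5×5 + 1×6×1 ≡ 1 (mod 30)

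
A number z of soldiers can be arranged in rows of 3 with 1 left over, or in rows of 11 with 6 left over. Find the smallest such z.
M = 3 × 11 = 33. M₁ = 11, y₁ ≡ 2 mod 3. M₂ = 3, y₂ ≡ 4 mod 11. z = 1×11×2 + 6×3×4 ≡ 28 mod 33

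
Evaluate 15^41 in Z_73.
By repeated squaring (mod 73): 15^{1}≡15, 15^{2}≡6, 15^{4}≡36, 15^{8}≡55, 15^{16}≡32, 15^{32}≡2. Then 15^{41} = 15^{32+8+1} ≡ 2 × 55 × 15 ≡ 44 (mod 73)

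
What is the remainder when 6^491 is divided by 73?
Using Fermat: 6^{72} ≡ 1 mod 73. 491 ≡ 59 mod 72. So 6^{491} ≡ 6^{59} ≡ 35 mod 73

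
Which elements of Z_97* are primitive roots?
There are φ(96) = 32 primitive roots mod 97: {5, 7, 10, 13, 14, 15, 17, 21, 23, 26, 29, 37, 38, 39, 40, 41, 56, 57, 58, 59, 60, 68, 71, 74, 76, 80, 82, 83, 84, 87, 90, 92}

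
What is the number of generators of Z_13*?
There are φ(13-1) = φ(12) = 4 primitive roots modulo 13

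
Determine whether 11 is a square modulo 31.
By Euler's criterion: 11^{15} ≡ 30 mod 31. Since this equals -1 (≡ 30), 11 is not a QR.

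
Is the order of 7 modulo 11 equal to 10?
Powers of 7 mod 11: 7^1≡7, 7^2≡5, 7^3≡2, 7^4≡3, 7^5≡10, 7^6≡4, 7^7≡6, 7^8≡9, 7^9≡8, 7^10≡1. First k with 7^k≡1 is k=10. Yes, ord_11(7) = 10.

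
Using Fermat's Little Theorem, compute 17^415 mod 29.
By Fermat: 17^{28} ≡ 1 mod 29. 415 ≡ 23 mod 28. So 17^{415} ≡ 17^{23} ≡ 12 mod 29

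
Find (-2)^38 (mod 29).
Using Fermat: (-2)^{28} ≡ 1 (mod 29). 38 ≡ 10 (mod 28). So (-2)^{38} ≡ (-2)^{10} ≡ 9 (mod 29)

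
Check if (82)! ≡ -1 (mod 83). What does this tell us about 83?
(82)! mod 83 = 82. Since this equals -1 (mod 83), Wilson confirms 83 is prime.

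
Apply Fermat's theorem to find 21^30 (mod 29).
By Fermat: 21^{28} ≡ 1 (mod 29). So 21^{30} = 21^{28} · 21^{2} ≡ 21^{2} ≡ 6 (mod 29)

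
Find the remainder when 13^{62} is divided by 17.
By Fermat: 13^{16} ≡ 1 (mod 17). 62 = 3×16 + 14. So 13^{62} ≡ 13^{14} ≡ 16 (mod 17)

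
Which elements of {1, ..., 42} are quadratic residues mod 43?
Quadratic residues modulo 43: {1, 4, 6, 9, 10, 11, 13, 14, 15, 16, 17, 21, 23, 24, 25, 31, 35, 36, 38, 40, 41}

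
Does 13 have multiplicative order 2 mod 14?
Powers of 13 mod 14: 13^1≡13, 13^2≡1. First k with 13^k≡1 is k=2. Yes, ord_14(13) = 2.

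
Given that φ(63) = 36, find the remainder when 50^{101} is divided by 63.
By Euler: 50^{36} ≡ 1 mod 63 since gcd(50, 63) = 1. 101 = 2×36 + 29. So 50^{101} ≡ 50^{29} ≡ 29 mod 63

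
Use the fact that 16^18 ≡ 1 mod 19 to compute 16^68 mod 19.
By Fermat: 16^{18} ≡ 1 mod 19. 68 = 3×18 + 14. So 16^{68} ≡ 16^{14} ≡ 4 mod 19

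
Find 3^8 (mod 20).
By repeated squaring (mod 20): 3^{1}≡3, 3^{2}≡9, 3^{4}≡1, 3^{8}≡1. So 3^{8} ≡ 1 (mod 20)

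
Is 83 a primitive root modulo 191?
ord_191(83) divides 190. For each prime q|190: 83^{95}≡190, 83^{38}≡39, 83^{10}≡180, none ≡ 1. So 83 has order 190 and is a primitive root mod 191.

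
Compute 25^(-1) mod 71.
Since 71 is prime, by Fermat 25^(-1) ≡ 25^{69} ≡ 54 mod 71. Verify: 25 × 54 = 1350 ≡ 1 mod 71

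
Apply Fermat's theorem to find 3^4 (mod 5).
By Fermat's Little Theorem, 3^{4} ≡ 1 (mod 5) since 5 is prime and gcd(3, 5) = 1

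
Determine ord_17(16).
Powers of 16 mod 17: 16^1≡16, 16^2≡1. Order = 2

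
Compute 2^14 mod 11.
Using Fermat: 2^{10} ≡ 1 (mod 11). 14 ≡ 4 (mod 10). So 2^{14} ≡ 2^{4} ≡ 5 (mod 11)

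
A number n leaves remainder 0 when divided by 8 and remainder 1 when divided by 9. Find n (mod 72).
M = 8 × 9 = 72. M₁ = 9, y₁ ≡ 1 (mod 8). M₂ = 8, y₂ ≡ 8 (mod 9). n = 0×9×1 + 1×8×8 ≡ 64 (mod 72)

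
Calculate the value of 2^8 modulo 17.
By repeated squaring (mod 17): 2^{1}≡2, 2^{2}≡4, 2^{4}≡16, 2^{8}≡1. So 2^{8} ≡ 1 (mod 17)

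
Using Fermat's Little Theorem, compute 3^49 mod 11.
By Fermat: 3^{10} ≡ 1 (mod 11). 49 = 4×10 + 9. So 3^{49} ≡ 3^{9} ≡ 4 (mod 11)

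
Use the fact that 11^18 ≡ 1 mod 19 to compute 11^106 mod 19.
By Fermat: 11^{18} ≡ 1 mod 19. 106 = 5×18 + 16. So 11^{106} ≡ 11^{16} ≡ 11 mod 19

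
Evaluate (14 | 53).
(14/53) = 14^{26} mod 53 = -1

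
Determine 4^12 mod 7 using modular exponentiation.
Using Fermat: 4^{6} ≡ 1 (mod 7). 12 ≡ 0 (mod 6). So 4^{12} ≡ 4^{0} ≡ 1 (mod 7)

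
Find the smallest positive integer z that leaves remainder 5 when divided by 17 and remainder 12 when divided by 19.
M = 17 × 19 = 323. M₁ = 19, y₁ ≡ 9 (mod 17). M₂ = 17, y₂ ≡ 9 (mod 19). z = 5×19×9 + 12×17×9 ≡ 107 (mod 323)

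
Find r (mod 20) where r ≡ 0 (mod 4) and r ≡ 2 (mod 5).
M = 4 × 5 = 20. M₁ = 5, y₁ ≡ 1 (mod 4). M₂ = 4, y₂ ≡ 4 (mod 5). r = 0×5×1 + 2×4×4 ≡ 12 (mod 20)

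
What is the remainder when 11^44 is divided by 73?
By repeated squaring mod 73: 11^{1}≡11, 11^{2}≡48, 11^{4}≡41, 11^{8}≡2, 11^{16}≡4, 11^{32}≡16. Then 11^{44} = 11^{32+8+4} ≡ 16 × 2 × 41 ≡ 71 mod 73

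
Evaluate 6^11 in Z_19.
By repeated squaring (mod 19): 6^{1}≡6, 6^{2}≡17, 6^{4}≡4, 6^{8}≡16. Then 6^{11} = 6^{8+2+1} ≡ 16 × 17 × 6 ≡ 17 (mod 19)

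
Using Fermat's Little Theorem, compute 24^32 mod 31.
By Fermat: 24^{30} ≡ 1 (mod 31). So 24^{32} = 24^{30} · 24^{2} ≡ 24^{2} ≡ 18 (mod 31)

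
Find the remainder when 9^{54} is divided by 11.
By Fermat: 9^{10} ≡ 1 (mod 11). 54 = 5×10 + 4. So 9^{54} ≡ 9^{4} ≡ 5 (mod 11)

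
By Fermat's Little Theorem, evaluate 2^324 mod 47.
By Fermat: 2^{46} ≡ 1 (mod 47). 324 ≡ 2 (mod 46). So 2^{324} ≡ 2^{2} ≡ 4 (mod 47)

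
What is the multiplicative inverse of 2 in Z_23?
Since 23 is prime, by Fermat 2^(-1) ≡ 2^{21} ≡ 12 mod 23. Verify: 2 × 12 = 24 ≡ 1 mod 23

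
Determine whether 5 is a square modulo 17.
By Euler's criterion: 5^{8} ≡ 16 (mod 17). Since this equals -1 (≡ 16), 5 is not a QR.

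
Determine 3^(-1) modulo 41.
Since 41 is prime, by Fermat 3^(-1) ≡ 3^{39} ≡ 14 (mod 41). Verify: 3 × 14 = 42 ≡ 1 (mod 41)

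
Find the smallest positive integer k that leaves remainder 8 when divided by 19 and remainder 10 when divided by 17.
M = 19 × 17 = 323. M₁ = 17, y₁ ≡ 9 mod 19. M₂ = 19, y₂ ≡ 9 mod 17. k = 8×17×9 + 10×19×9 ≡ 27 mod 323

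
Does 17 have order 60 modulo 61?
ord_61(17) divides 60. For each prime q|60: 17^{30}≡60, 17^{20}≡13, 17^{12}≡20, none ≡ 1. So 17 has order 60 and is a primitive root mod 61.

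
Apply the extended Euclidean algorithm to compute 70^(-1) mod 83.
Extended GCD: 70(-32) + 83(27) = 1. So 70^(-1) ≡ -32 ≡ 51 (mod 83). Verify: 70 × 51 = 3570 ≡ 1 (mod 83)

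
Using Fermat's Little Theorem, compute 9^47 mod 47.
By Fermat: 9^{46} ≡ 1 (mod 47). So 9^{47} = 9^{46} · 9^{1} ≡ 9^{1} ≡ 9 (mod 47)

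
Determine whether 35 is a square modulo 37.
By Euler's criterion: 35^{18} ≡ 36 mod 37. Since this equals -1 (≡ 36), 35 is not a QR.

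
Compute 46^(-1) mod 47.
Since 47 is prime, by Fermat 46^(-1) ≡ 46^{45} ≡ 46 mod 47. Verify: 46 × 46 = 2116 ≡ 1 mod 47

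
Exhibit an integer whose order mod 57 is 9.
4 has order 9 mod 57 since 4^{9} ≡ 1 mod 57 and no smaller power works.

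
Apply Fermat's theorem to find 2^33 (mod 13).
By Fermat: 2^{12} ≡ 1 (mod 13). 33 = 2×12 + 9. So 2^{33} ≡ 2^{9} ≡ 5 (mod 13)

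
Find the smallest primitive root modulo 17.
g = 3. Powers: [3, 9, 10, 13, 5, 15, ...] generates all 16 non-zero residues.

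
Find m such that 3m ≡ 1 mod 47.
Since 47 is prime, by Fermat 3^(-1) ≡ 3^{45} ≡ 16 mod 47. Verify: 3 × 16 = 48 ≡ 1 mod 47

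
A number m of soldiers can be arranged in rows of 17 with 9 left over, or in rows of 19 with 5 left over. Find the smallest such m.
M = 17 × 19 = 323. M₁ = 19, y₁ ≡ 9 (mod 17). M₂ = 17, y₂ ≡ 9 (mod 19). m = 9×19×9 + 5×17×9 ≡ 43 (mod 323)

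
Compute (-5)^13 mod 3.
Using Fermat: (-5)^{2} ≡ 1 (mod 3). 13 ≡ 1 (mod 2). So (-5)^{13} ≡ (-5)^{1} ≡ 1 (mod 3)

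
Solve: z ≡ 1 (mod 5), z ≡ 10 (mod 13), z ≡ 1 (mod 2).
M = 5 × 13 × 2 = 130. M₁ = 26, y₁ ≡ 1 (mod 5). M₂ = 10, y₂ ≡ 4 (mod 13). M₃ = 65, y₃ ≡ 1 (mod 2). z = 1×26×1 + 10×10×4 + 1×65×1 ≡ 101 (mod 130)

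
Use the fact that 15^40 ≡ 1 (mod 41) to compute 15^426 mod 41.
By Fermat: 15^{40} ≡ 1 (mod 41). 426 ≡ 26 (mod 40). So 15^{426} ≡ 15^{26} ≡ 36 (mod 41)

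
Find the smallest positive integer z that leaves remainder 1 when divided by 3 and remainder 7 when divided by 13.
M = 3 × 13 = 39. M₁ = 13, y₁ ≡ 1 mod 3. M₂ = 3, y₂ ≡ 9 mod 13. z = 1×13×1 + 7×3×9 ≡ 7 mod 39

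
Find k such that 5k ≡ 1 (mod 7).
Since 7 is prime, by Fermat 5^(-1) ≡ 5^{5} ≡ 3 (mod 7). Verify: 5 × 3 = 15 ≡ 1 (mod 7)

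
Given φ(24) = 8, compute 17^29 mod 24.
By Euler: 17^{8} ≡ 1 mod 24 since gcd(17, 24) = 1. 29 = 3×8 + 5. So 17^{29} ≡ 17^{5} ≡ 17 mod 24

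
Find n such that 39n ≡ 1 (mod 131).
Since 131 is prime, by Fermat 39^(-1) ≡ 39^{129} ≡ 84 (mod 131). Verify: 39 × 84 = 3276 ≡ 1 (mod 131)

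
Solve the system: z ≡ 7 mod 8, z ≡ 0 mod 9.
M = 8 × 9 = 72. M₁ = 9, y₁ ≡ 1 mod 8. M₂ = 8, y₂ ≡ 8 mod 9. z = 7×9×1 + 0×8×8 ≡ 63 mod 72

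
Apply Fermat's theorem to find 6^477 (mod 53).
By Fermat: 6^{52} ≡ 1 (mod 53). 477 ≡ 9 (mod 52). So 6^{477} ≡ 6^{9} ≡ 11 (mod 53)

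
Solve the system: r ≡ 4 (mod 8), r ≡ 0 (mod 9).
M = 8 × 9 = 72. M₁ = 9, y₁ ≡ 1 (mod 8). M₂ = 8, y₂ ≡ 8 (mod 9). r = 4×9×1 + 0×8×8 ≡ 36 (mod 72)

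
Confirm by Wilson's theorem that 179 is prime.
(178)! mod 179 = 178. Since this equals -1 mod 179, Wilson confirms 179 is prime.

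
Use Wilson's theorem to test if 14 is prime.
(13)! mod 14 = 0. Since 0 ≢ -1 (mod 14), 14 is not prime.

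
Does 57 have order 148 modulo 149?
ord_149(57) divides 148. For each prime q|148: 57^{74}≡148, 57^{4}≡96, none ≡ 1. So 57 has order 148 and is a primitive root mod 149.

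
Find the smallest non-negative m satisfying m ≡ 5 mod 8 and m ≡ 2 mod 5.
M = 8 × 5 = 40. M₁ = 5, y₁ ≡ 5 mod 8. M₂ = 8, y₂ ≡ 2 mod 5. m = 5×5×5 + 2×8×2 ≡ 37 mod 40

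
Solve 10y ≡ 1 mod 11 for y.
Since 11 is prime, by Fermat 10^(-1) ≡ 10^{9} ≡ 10 mod 11. Verify: 10 × 10 = 100 ≡ 1 mod 11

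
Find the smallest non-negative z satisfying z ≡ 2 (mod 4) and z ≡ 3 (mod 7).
M = 4 × 7 = 28. M₁ = 7, y₁ ≡ 3 (mod 4). M₂ = 4, y₂ ≡ 2 (mod 7). z = 2×7×3 + 3×4×2 ≡ 10 (mod 28)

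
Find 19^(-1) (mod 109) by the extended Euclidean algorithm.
Extended GCD: 19(23) + 109(-4) = 1. So 19^(-1) ≡ 23 (mod 109). Verify: 19 × 23 = 437 ≡ 1 (mod 109)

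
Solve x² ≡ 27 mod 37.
The square roots of 27 mod 37 are 8 and 29. Verify: 8² = 64 ≡ 27 mod 37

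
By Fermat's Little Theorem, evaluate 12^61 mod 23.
By Fermat: 12^{22} ≡ 1 (mod 23). 61 = 2×22 + 17. So 12^{61} ≡ 12^{17} ≡ 9 (mod 23)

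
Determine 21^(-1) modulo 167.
Since 167 is prime, by Fermat 21^(-1) ≡ 21^{165} ≡ 8 (mod 167). Verify: 21 × 8 = 168 ≡ 1 (mod 167)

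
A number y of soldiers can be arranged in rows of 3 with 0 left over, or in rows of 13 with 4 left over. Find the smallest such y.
M = 3 × 13 = 39. M₁ = 13, y₁ ≡ 1 (mod 3). M₂ = 3, y₂ ≡ 9 (mod 13). y = 0×13×1 + 4×3×9 ≡ 30 (mod 39)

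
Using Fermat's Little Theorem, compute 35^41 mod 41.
By Fermat: 35^{40} ≡ 1 (mod 41). So 35^{41} = 35^{40} · 35^{1} ≡ 35^{1} ≡ 35 (mod 41)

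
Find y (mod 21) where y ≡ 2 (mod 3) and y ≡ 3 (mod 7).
M = 3 × 7 = 21. M₁ = 7, y₁ ≡ 1 (mod 3). M₂ = 3, y₂ ≡ 5 (mod 7). y = 2×7×1 + 3×3×5 ≡ 17 (mod 21)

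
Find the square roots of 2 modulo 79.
The square roots of 2 mod 79 are 9 and 70. Verify: 9² = 81 ≡ 2 mod 79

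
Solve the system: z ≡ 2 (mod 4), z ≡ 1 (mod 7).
M = 4 × 7 = 28. M₁ = 7, y₁ ≡ 3 (mod 4). M₂ = 4, y₂ ≡ 2 (mod 7). z = 2×7×3 + 1×4×2 ≡ 22 (mod 28)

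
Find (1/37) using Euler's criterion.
(1/37) = 1^{18} mod 37 = 1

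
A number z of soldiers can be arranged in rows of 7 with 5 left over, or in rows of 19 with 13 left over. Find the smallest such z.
M = 7 × 19 = 133. M₁ = 19, y₁ ≡ 3 (mod 7). M₂ = 7, y₂ ≡ 11 (mod 19). z = 5×19×3 + 13×7×11 ≡ 89 (mod 133)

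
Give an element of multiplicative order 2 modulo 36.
35 has order 2 mod 36 since 35^{2} ≡ 1 mod 36 and no smaller power works.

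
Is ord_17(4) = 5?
Powers of 4 mod 17: 4^1≡4, 4^2≡16, 4^3≡13, 4^4≡1. Already 4^4≡1, so the order is 4 < 5. No, the actual order is 4.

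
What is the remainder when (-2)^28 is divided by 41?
By repeated squaring (mod 41): (-2)^{1}≡39, (-2)^{2}≡4, (-2)^{4}≡16, (-2)^{8}≡10, (-2)^{16}≡18. Then (-2)^{28} = (-2)^{16+8+4} ≡ 18 × 10 × 16 ≡ 10 (mod 41)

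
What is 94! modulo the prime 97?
(96)! = (94)! × (95) × (96) ≡ -1 (mod 97). So (94)! ≡ -1 × [(96)(95)]^(-1) ≡ 48 (mod 97)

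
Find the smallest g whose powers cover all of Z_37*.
g = 2. Powers: [2, 4, 8, 16, 32, 27, 17, ...] generates all 36 non-zero residues.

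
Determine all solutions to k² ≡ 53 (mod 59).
The square roots of 53 mod 59 are 17 and 42. Verify: 17² = 289 ≡ 53 (mod 59)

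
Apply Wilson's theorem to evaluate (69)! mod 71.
(70)! = (69)! × (70) ≡ -1 (mod 71). So (69)! ≡ -1 × (70)^(-1) ≡ (-1)×(-1) = 1 (mod 71)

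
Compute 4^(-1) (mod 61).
Since 61 is prime, by Fermat 4^(-1) ≡ 4^{59} ≡ 46 (mod 61). Verify: 4 × 46 = 184 ≡ 1 (mod 61)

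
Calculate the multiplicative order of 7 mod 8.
Powers of 7 mod 8: 7^1≡7, 7^2≡1. So the order of 7 is 2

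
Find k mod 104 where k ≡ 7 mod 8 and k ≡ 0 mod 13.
M = 8 × 13 = 104. M₁ = 13, y₁ ≡ 5 mod 8. M₂ = 8, y₂ ≡ 5 mod 13. k = 7×13×5 + 0×8×5 ≡ 39 mod 104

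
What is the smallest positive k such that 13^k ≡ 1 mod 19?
Powers of 13 mod 19: 13^1≡13, 13^2≡17, 13^3≡12, 13^4≡4, 13^5≡14, 13^6≡11, 13^7≡10, 13^8≡16, 13^9≡18, 13^10≡6, 13^11≡2, 13^12≡7, 13^13≡15, 13^14≡5, 13^15≡8, 13^16≡9, 13^17≡3, 13^18≡1. ord_19(13) = 18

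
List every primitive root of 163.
There are φ(162) = 54 primitive roots mod 163: {2, 3, 7, 11, 12, 18, 19, 20, 29, 32, 42, 44, 45, 50, 52, 63, 66, 67, 68, 70, 72, 73, 75, 76, 79, 80, 82, 89, 92, 94, 101, 103, 106, 107, 108, 109, 112, 114, 116, 117, 120, 122, 124, 128, 129, 130, 137, 139, 147, 148, 149, 153, 154, 159}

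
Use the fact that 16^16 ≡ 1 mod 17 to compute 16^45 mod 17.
By Fermat: 16^{16} ≡ 1 mod 17. 45 = 2×16 + 13. So 16^{45} ≡ 16^{13} ≡ 16 mod 17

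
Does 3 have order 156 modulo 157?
3^{78} ≡ 1 (mod 157) and 78 < 156, so ord_157(3) = 78 ≠ 156 and 3 is not a primitive root.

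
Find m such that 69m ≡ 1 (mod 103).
Since 103 is prime, by Fermat 69^(-1) ≡ 69^{101} ≡ 3 (mod 103). Verify: 69 × 3 = 207 ≡ 1 (mod 103)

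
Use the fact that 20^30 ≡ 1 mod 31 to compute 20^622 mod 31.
By Fermat: 20^{30} ≡ 1 mod 31. 622 ≡ 22 mod 30. So 20^{622} ≡ 20^{22} ≡ 18 mod 31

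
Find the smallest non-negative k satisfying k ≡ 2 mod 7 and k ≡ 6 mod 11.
M = 7 × 11 = 77. M₁ = 11, y₁ ≡ 2 mod 7. M₂ = 7, y₂ ≡ 8 mod 11. k = 2×11×2 + 6×7×8 ≡ 72 mod 77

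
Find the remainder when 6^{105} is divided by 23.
By Fermat: 6^{22} ≡ 1 mod 23. 105 = 4×22 + 17. So 6^{105} ≡ 6^{17} ≡ 12 mod 23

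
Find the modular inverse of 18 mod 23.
Since 23 is prime, by Fermat 18^(-1) ≡ 18^{21} ≡ 9 mod 23. Verify: 18 × 9 = 162 ≡ 1 mod 23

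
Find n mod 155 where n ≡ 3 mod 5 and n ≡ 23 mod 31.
M = 5 × 31 = 155. M₁ = 31, y₁ ≡ 1 mod 5. M₂ = 5, y₂ ≡ 25 mod 31. n = 3×31×1 + 23×5×25 ≡ 23 mod 155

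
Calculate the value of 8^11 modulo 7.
Using Fermat: 8^{6} ≡ 1 (mod 7). 11 ≡ 5 (mod 6). So 8^{11} ≡ 8^{5} ≡ 1 (mod 7)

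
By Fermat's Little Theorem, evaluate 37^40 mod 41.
By Fermat's Little Theorem, 37^{40} ≡ 1 mod 41 since 41 is prime and gcd(37, 41) = 1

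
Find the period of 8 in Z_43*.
Powers of 8 mod 43: 8^1≡8, 8^2≡21, 8^3≡39, 8^4≡11, 8^5≡2, 8^6≡16, 8^7≡42, 8^8≡35, 8^9≡22, 8^10≡4, 8^11≡32, 8^12≡41, 8^13≡27, 8^14≡1. So the order of 8 is 14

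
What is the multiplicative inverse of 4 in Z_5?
Since 5 is prime, by Fermat 4^(-1) ≡ 4^{3} ≡ 4 (mod 5). Verify: 4 × 4 = 16 ≡ 1 (mod 5)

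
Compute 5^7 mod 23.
By repeated squaring (mod 23): 5^{1}≡5, 5^{2}≡2, 5^{4}≡4. Then 5^{7} = 5^{4+2+1} ≡ 4 × 2 × 5 ≡ 17 (mod 23)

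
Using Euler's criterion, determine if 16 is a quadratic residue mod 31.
By Euler's criterion: 16^{15} ≡ 1 (mod 31). Since this equals 1, 16 is a QR.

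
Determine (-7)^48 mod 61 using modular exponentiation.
By repeated squaring (mod 61): (-7)^{1}≡54, (-7)^{2}≡49, (-7)^{4}≡22, (-7)^{8}≡57, (-7)^{16}≡16, (-7)^{32}≡12. Then (-7)^{48} = (-7)^{32+16} ≡ 12 × 16 ≡ 9 (mod 61)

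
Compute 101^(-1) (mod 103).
Since 103 is prime, by Fermat 101^(-1) ≡ 101^{101} ≡ 51 (mod 103). Verify: 101 × 51 = 5151 ≡ 1 (mod 103)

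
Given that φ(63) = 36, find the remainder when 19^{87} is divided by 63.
By Euler: 19^{36} ≡ 1 mod 63 since gcd(19, 63) = 1. 87 = 2×36 + 15. So 19^{87} ≡ 19^{15} ≡ 55 mod 63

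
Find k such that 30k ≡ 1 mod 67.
Since 67 is prime, by Fermat 30^(-1) ≡ 30^{65} ≡ 38 mod 67. Verify: 30 × 38 = 1140 ≡ 1 mod 67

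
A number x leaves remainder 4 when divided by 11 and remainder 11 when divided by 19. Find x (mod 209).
M = 11 × 19 = 209. M₁ = 19, y₁ ≡ 7 (mod 11). M₂ = 11, y₂ ≡ 7 (mod 19). x = 4×19×7 + 11×11×7 ≡ 125 (mod 209)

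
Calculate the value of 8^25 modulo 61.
By repeated squaring mod 61: 8^{1}≡8, 8^{2}≡3, 8^{4}≡9, 8^{8}≡20, 8^{16}≡34. Then 8^{25} = 8^{16+8+1} ≡ 34 × 20 × 8 ≡ 11 mod 61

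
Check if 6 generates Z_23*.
6^{11} ≡ 1 mod 23 and 11 < 22, so ord_23(6) = 11 ≠ 22 and 6 is not a primitive root.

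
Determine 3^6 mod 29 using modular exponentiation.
By repeated squaring (mod 29): 3^{1}≡3, 3^{2}≡9, 3^{4}≡23. Then 3^{6} = 3^{4+2} ≡ 23 × 9 ≡ 4 (mod 29)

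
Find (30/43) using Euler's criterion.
(30/43) = 30^{21} mod 43 = -1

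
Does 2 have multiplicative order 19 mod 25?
Powers of 2 mod 25: 2^1≡2, 2^2≡4, 2^3≡8, 2^4≡16, 2^5≡7, 2^6≡14, 2^7≡3, 2^8≡6, 2^9≡12, 2^10≡24, 2^11≡23, 2^12≡21, 2^13≡17, 2^14≡9, 2^15≡18, 2^16≡11, 2^17≡22, 2^18≡19, 2^19≡13, 2^20≡1. 2^19≡13≢1, so ord ≠ 19. No, the actual order is 20.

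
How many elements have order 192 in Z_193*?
Number of primitive roots mod 193 = φ(p-1) = φ(192) = 64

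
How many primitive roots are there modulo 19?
There are φ(19-1) = φ(18) = 6 primitive roots modulo 19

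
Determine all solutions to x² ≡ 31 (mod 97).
The square roots of 31 mod 97 are 82 and 15. Verify: 82² = 6724 ≡ 31 (mod 97)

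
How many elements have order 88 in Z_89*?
There are φ(89-1) = φ(88) = 40 primitive roots modulo 89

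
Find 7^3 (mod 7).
7^{3} = 343 ≡ 0 (mod 7)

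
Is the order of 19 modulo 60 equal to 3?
Powers of 19 mod 60: 19^1≡19, 19^2≡1. Already 19^2≡1, so the order is 2 < 3. No, the actual order is 2.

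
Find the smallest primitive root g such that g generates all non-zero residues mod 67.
g = 2. Powers: [2, 4, 8, 16, 32, 64, 61, 55, 43, 19, ...] generates all 66 non-zero residues.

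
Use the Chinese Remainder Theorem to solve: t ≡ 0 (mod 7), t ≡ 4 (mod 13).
M = 7 × 13 = 91. M₁ = 13, y₁ ≡ 6 (mod 7). M₂ = 7, y₂ ≡ 2 (mod 13). t = 0×13×6 + 4×7×2 ≡ 56 (mod 91)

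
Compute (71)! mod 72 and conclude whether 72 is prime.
(71)! mod 72 = 0. Since 0 ≢ -1 mod 72, 72 is not prime.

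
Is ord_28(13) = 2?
Powers of 13 mod 28: 13^1≡13, 13^2≡1. First k with 13^k≡1 is k=2. Yes, ord_28(13) = 2.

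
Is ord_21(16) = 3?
Powers of 16 mod 21: 16^1≡16, 16^2≡4, 16^3≡1. First k with 16^k≡1 is k=3. Yes, ord_21(16) = 3.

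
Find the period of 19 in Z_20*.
Powers of 19 mod 20: 19^1≡19, 19^2≡1. Order = 2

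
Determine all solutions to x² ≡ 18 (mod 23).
The square roots of 18 mod 23 are 8 and 15. Verify: 8² = 64 ≡ 18 (mod 23)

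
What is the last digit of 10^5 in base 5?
By repeated squaring (mod 5): 10^{1}≡0, 10^{2}≡0, 10^{4}≡0. Then 10^{5} = 10^{4+1} ≡ 0 × 0 ≡ 0 (mod 5)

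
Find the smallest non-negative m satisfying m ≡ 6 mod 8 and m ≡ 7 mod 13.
M = 8 × 13 = 104. M₁ = 13, y₁ ≡ 5 mod 8. M₂ = 8, y₂ ≡ 5 mod 13. m = 6×13×5 + 7×8×5 ≡ 46 mod 104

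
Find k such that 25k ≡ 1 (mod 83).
Since 83 is prime, by Fermat 25^(-1) ≡ 25^{81} ≡ 10 (mod 83). Verify: 25 × 10 = 250 ≡ 1 (mod 83)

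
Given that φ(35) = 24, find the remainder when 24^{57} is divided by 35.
By Euler: 24^{24} ≡ 1 (mod 35) since gcd(24, 35) = 1. 57 = 2×24 + 9. So 24^{57} ≡ 24^{9} ≡ 34 (mod 35)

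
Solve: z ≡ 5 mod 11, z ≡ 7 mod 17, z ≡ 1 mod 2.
M = 11 × 17 × 2 = 374. M₁ = 34, y₁ ≡ 1 mod 11. M₂ = 22, y₂ ≡ 7 mod 17. M₃ = 187, y₃ ≡ 1 mod 2. z = 5×34×1 + 7×22×7 + 1×187×1 ≡ 313 mod 374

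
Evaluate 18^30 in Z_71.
By repeated squaring (mod 71): 18^{1}≡18, 18^{2}≡40, 18^{4}≡38, 18^{8}≡24, 18^{16}≡8. Then 18^{30} = 18^{16+8+4+2} ≡ 8 × 24 × 38 × 40 ≡ 30 (mod 71)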